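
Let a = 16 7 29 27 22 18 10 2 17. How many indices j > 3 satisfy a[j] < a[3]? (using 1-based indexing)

6 such elements

The element at index 3 is 29.
Elements after it: 27, 22, 18, 10, 2, 17
Those smaller than 29: 27, 22, 18, 10, 2, 17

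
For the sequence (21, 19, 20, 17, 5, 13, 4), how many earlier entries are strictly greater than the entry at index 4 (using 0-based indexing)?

The element at index 4 is 5.
Elements before it: 21, 19, 20, 17
Those larger than 5: 21, 19, 20, 17

4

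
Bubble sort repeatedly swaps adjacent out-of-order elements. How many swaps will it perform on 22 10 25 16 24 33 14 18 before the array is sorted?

Swaps: 13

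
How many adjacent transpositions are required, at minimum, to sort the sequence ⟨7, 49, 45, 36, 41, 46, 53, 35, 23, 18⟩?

27 swaps

The minimum number of adjacent swaps to sort an array equals its inversion count, since every such swap removes exactly one inversion.
Count inversions — for each element, later elements that are smaller:
7: none → 0
49: 45, 36, 41, 46, 35, 23, 18 → 7
45: 36, 41, 35, 23, 18 → 5
36: 35, 23, 18 → 3
41: 35, 23, 18 → 3
46: 35, 23, 18 → 3
53: 35, 23, 18 → 3
35: 23, 18 → 2
23: 18 → 1
18: none → 0
Total inversions: 0 + 7 + 5 + 3 + 3 + 3 + 3 + 2 + 1 + 0 = 27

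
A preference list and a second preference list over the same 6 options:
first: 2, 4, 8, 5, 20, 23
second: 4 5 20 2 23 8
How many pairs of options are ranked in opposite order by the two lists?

Assign each item its position (1..6) in the first ordering, then rewrite the second ordering as that position sequence:
positions: 2→1, 4→2, 8→3, 5→4, 20→5, 23→6
second ordering as positions: [2, 4, 5, 1, 6, 3]
Discordant pairs = inversions in this position sequence.
2: 1 → 1
4: 1, 3 → 2
5: 1, 3 → 2
1: 0
6: 3 → 1
3: 0
Total: 1 + 2 + 2 + 0 + 1 + 0 = 6

6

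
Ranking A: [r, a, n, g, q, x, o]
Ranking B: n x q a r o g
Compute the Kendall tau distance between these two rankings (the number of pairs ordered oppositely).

Assign each item its position (1..7) in the first ordering, then rewrite the second ordering as that position sequence:
positions: r→1, a→2, n→3, g→4, q→5, x→6, o→7
second ordering as positions: [3, 6, 5, 2, 1, 7, 4]
Discordant pairs = inversions in this position sequence.
3: 2, 1 → 2
6: 5, 2, 1, 4 → 4
5: 2, 1, 4 → 3
2: 1 → 1
1: 0
7: 4 → 1
4: 0
Total: 2 + 4 + 3 + 1 + 0 + 1 + 0 = 11

11 discordant pairs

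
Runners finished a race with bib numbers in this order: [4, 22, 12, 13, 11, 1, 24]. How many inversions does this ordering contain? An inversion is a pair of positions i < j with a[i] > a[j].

Inversion pairs (indices are 1-based):
(1,6): 4 > 1
(2,3): 22 > 12
(2,4): 22 > 13
(2,5): 22 > 11
(2,6): 22 > 1
(3,5): 12 > 11
(3,6): 12 > 1
(4,5): 13 > 11
(4,6): 13 > 1
(5,6): 11 > 1
That's 10 pairs.

Inversions: 10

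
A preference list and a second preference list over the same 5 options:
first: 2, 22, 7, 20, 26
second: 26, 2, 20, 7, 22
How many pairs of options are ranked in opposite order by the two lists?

Pairs: 7

Assign each item its position (1..5) in the first ordering, then rewrite the second ordering as that position sequence:
positions: 2→1, 22→2, 7→3, 20→4, 26→5
second ordering as positions: [5, 1, 4, 3, 2]
Discordant pairs = inversions in this position sequence.
5: 1, 4, 3, 2 → 4
1: 0
4: 3, 2 → 2
3: 2 → 1
2: 0
Total: 4 + 0 + 2 + 1 + 0 = 7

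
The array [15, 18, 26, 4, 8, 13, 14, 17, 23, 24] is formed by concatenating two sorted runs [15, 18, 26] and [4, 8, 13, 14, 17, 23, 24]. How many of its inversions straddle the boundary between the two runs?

16

Count, for every r in R, how many entries of L exceed r:
r = 4: 15, 18, 26 → 3
r = 8: 15, 18, 26 → 3
r = 13: 15, 18, 26 → 3
r = 14: 15, 18, 26 → 3
r = 17: 18, 26 → 2
r = 23: 26 → 1
r = 24: 26 → 1
Cross-inversions: 3 + 3 + 3 + 3 + 2 + 1 + 1 = 16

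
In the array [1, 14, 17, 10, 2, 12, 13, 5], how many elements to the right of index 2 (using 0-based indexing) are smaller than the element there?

The element at index 2 is 17.
Elements after it: 10, 2, 12, 13, 5
Those smaller than 17: 10, 2, 12, 13, 5

5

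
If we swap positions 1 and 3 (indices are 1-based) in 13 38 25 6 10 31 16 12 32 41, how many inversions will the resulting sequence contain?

18 inversions

Positions 1 and 3 hold 13 and 25; after swapping, the array is [25, 38, 13, 6, 10, 31, 16, 12, 32, 41].
Sweep left to right; for each value list the smaller values that follow it:
25: 5
38: 7
13: 3
6: 0
10: 0
31: 2
16: 1
12: 0
32: 0
41: 0
Sum: 5 + 7 + 3 + 0 + 0 + 2 + 1 + 0 + 0 + 0 = 18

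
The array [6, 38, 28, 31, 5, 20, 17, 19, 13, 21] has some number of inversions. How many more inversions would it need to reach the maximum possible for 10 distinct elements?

Maximum inversions for 10 distinct elements is C(10, 2) = 10·9/2 = 45.
Current inversions — for each element, count later smaller elements:
6: 1
38: 8
28: 6
31: 6
5: 0
20: 3
17: 1
19: 1
13: 0
21: 0
Current total: 1 + 8 + 6 + 6 + 0 + 3 + 1 + 1 + 0 + 0 = 26
Shortfall: 45 − 26 = 19

19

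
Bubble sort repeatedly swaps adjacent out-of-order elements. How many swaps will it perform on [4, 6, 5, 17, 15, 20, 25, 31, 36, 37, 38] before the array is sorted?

The minimum number of adjacent swaps to sort an array equals its inversion count, since every such swap removes exactly one inversion.
Count inversions — for each element, later elements that are smaller:
4: none → 0
6: 5 → 1
5: none → 0
17: 15 → 1
15: none → 0
20: none → 0
25: none → 0
31: none → 0
36: none → 0
37: none → 0
38: none → 0
Total inversions: 0 + 1 + 0 + 1 + 0 + 0 + 0 + 0 + 0 + 0 + 0 = 2

There are 2 swaps.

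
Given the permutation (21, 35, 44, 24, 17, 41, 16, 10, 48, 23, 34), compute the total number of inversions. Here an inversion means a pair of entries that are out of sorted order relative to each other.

29

For each element, count later entries that are smaller:
21 → 17, 16, 10 → 3
35 → 24, 17, 16, 10, 23, 34 → 6
44 → 24, 17, 41, 16, 10, 23, 34 → 7
24 → 17, 16, 10, 23 → 4
17 → 16, 10 → 2
41 → 16, 10, 23, 34 → 4
16 → 10 → 1
10 → none → 0
48 → 23, 34 → 2
23 → none → 0
34 → none → 0
Sum: 3 + 6 + 7 + 4 + 2 + 4 + 1 + 0 + 2 + 0 + 0 = 29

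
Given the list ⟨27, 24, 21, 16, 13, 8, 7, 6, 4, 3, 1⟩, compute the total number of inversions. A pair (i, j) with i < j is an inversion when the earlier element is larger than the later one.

Sweep left to right; for each value list the smaller values that follow it:
27 → 24, 21, 16, 13, 8, 7, 6, 4, 3, 1 → 10
24 → 21, 16, 13, 8, 7, 6, 4, 3, 1 → 9
21 → 16, 13, 8, 7, 6, 4, 3, 1 → 8
16 → 13, 8, 7, 6, 4, 3, 1 → 7
13 → 8, 7, 6, 4, 3, 1 → 6
8 → 7, 6, 4, 3, 1 → 5
7 → 6, 4, 3, 1 → 4
6 → 4, 3, 1 → 3
4 → 3, 1 → 2
3 → 1 → 1
1 → none → 0
Sum: 10 + 9 + 8 + 7 + 6 + 5 + 4 + 3 + 2 + 1 + 0 = 55

55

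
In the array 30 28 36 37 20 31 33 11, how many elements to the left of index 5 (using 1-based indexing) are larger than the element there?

The element at index 5 is 20.
Elements before it: 30, 28, 36, 37
Those larger than 20: 30, 28, 36, 37

4 such elements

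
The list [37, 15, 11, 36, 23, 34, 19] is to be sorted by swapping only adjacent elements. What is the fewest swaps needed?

Minimum adjacent swaps = number of inversions (each swap of adjacent out-of-order elements removes one inversion and no swap can remove more).
Count inversions — for each element, later elements that are smaller:
37: 15, 11, 36, 23, 34, 19 → 6
15: 11 → 1
11: none → 0
36: 23, 34, 19 → 3
23: 19 → 1
34: 19 → 1
19: none → 0
Total inversions: 6 + 1 + 0 + 3 + 1 + 1 + 0 = 12

12 swaps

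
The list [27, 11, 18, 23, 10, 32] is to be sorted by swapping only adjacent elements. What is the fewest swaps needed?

7

Minimum adjacent swaps = number of inversions (each swap of adjacent out-of-order elements removes one inversion and no swap can remove more).
Count inversions — for each element, later elements that are smaller:
27: 11, 18, 23, 10 → 4
11: 10 → 1
18: 10 → 1
23: 10 → 1
10: none → 0
32: none → 0
Total inversions: 4 + 1 + 1 + 1 + 0 + 0 = 7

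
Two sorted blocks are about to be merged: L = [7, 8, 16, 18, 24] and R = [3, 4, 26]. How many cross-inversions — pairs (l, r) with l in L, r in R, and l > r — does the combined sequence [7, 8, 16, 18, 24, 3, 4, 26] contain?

Split inversions: 10

For each element r of the right run, count left-run elements greater than r:
r = 3: 7, 8, 16, 18, 24 → 5
r = 4: 7, 8, 16, 18, 24 → 5
r = 26: none → 0
Cross-inversions: 5 + 5 + 0 = 10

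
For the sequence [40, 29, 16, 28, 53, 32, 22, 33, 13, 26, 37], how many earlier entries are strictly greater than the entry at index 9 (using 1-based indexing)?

8 such elements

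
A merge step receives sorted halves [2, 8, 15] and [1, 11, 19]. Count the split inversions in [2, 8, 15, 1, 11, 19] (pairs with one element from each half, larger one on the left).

4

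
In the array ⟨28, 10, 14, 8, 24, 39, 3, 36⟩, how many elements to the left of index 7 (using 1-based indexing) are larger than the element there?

6

The element at index 7 is 3.
Elements before it: 28, 10, 14, 8, 24, 39
Those larger than 3: 28, 10, 14, 8, 24, 39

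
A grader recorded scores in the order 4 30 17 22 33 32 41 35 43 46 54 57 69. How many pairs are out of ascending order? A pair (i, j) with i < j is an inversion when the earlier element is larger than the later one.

For each element, count later entries that are smaller:
4: 0
30: 2
17: 0
22: 0
33: 1
32: 0
41: 1
35: 0
43: 0
46: 0
54: 0
57: 0
69: 0
Sum: 0 + 2 + 0 + 0 + 1 + 0 + 1 + 0 + 0 + 0 + 0 + 0 + 0 = 4

There are 4 inversions.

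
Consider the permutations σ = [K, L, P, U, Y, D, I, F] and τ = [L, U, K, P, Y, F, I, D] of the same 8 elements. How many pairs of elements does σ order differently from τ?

6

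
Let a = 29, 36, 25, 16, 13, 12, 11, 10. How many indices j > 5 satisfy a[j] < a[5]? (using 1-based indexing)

3 such elements

The element at index 5 is 13.
Elements after it: 12, 11, 10
Those smaller than 13: 12, 11, 10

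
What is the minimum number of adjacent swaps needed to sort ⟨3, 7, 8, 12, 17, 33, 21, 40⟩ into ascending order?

There is 1 adjacent swap.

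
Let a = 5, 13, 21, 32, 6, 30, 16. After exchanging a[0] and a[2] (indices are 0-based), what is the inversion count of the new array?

10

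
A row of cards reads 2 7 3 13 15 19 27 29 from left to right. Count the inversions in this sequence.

1

Sweep left to right; for each value list the smaller values that follow it:
2 → none → 0
7 → 3 → 1
3 → none → 0
13 → none → 0
15 → none → 0
19 → none → 0
27 → none → 0
29 → none → 0
Sum: 0 + 1 + 0 + 0 + 0 + 0 + 0 + 0 = 1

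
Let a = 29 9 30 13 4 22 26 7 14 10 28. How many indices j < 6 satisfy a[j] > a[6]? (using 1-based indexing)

2 such elements

The element at index 6 is 22.
Elements before it: 29, 9, 30, 13, 4
Those larger than 22: 29, 30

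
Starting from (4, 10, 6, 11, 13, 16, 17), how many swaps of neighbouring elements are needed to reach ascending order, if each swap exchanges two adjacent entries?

1 adjacent swap

Minimum adjacent swaps = number of inversions (each swap of adjacent out-of-order elements removes one inversion and no swap can remove more).
Count inversions — for each element, later elements that are smaller:
4: none → 0
10: 6 → 1
6: none → 0
11: none → 0
13: none → 0
16: none → 0
17: none → 0
Total inversions: 0 + 1 + 0 + 0 + 0 + 0 + 0 = 1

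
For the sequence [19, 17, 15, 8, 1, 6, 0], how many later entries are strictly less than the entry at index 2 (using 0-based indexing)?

The element at index 2 is 15.
Elements after it: 8, 1, 6, 0
Those smaller than 15: 8, 1, 6, 0

4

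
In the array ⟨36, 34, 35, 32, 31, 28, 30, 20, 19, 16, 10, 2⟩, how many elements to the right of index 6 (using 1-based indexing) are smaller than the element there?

5

The element at index 6 is 28.
Elements after it: 30, 20, 19, 16, 10, 2
Those smaller than 28: 20, 19, 16, 10, 2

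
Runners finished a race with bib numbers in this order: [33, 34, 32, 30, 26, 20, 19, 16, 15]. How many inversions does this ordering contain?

Sweep left to right; for each value list the smaller values that follow it:
33: 7
34: 7
32: 6
30: 5
26: 4
20: 3
19: 2
16: 1
15: 0
Sum: 7 + 7 + 6 + 5 + 4 + 3 + 2 + 1 + 0 = 35

35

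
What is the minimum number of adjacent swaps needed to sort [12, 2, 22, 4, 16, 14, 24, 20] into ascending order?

Each adjacent swap fixes exactly one inversion, so the minimum swap count equals the number of inversions.
Count inversions — for each element, later elements that are smaller:
12: 2, 4 → 2
2: none → 0
22: 4, 16, 14, 20 → 4
4: none → 0
16: 14 → 1
14: none → 0
24: 20 → 1
20: none → 0
Total inversions: 2 + 0 + 4 + 0 + 1 + 0 + 1 + 0 = 8

8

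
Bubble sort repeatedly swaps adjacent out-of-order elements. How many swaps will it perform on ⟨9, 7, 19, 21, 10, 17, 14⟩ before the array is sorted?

Each adjacent swap fixes exactly one inversion, so the minimum swap count equals the number of inversions.
Count inversions — for each element, later elements that are smaller:
9: 7 → 1
7: none → 0
19: 10, 17, 14 → 3
21: 10, 17, 14 → 3
10: none → 0
17: 14 → 1
14: none → 0
Total inversions: 1 + 0 + 3 + 3 + 0 + 1 + 0 = 8

8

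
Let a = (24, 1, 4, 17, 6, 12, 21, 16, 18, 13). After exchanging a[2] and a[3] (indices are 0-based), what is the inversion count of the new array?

There are 19 inversions.

Positions 2 and 3 hold 4 and 17; after swapping, the array is [24, 1, 17, 4, 6, 12, 21, 16, 18, 13].
Count, for each position, how many later elements it exceeds:
24 → 1, 17, 4, 6, 12, 21, 16, 18, 13 → 9
1 → none → 0
17 → 4, 6, 12, 16, 13 → 5
4 → none → 0
6 → none → 0
12 → none → 0
21 → 16, 18, 13 → 3
16 → 13 → 1
18 → 13 → 1
13 → none → 0
Sum: 9 + 0 + 5 + 0 + 0 + 0 + 3 + 1 + 1 + 0 = 19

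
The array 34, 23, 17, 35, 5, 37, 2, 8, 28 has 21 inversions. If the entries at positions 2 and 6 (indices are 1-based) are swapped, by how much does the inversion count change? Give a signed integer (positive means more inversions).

Positions 2 and 6 hold 23 and 37; after swapping, the array is [34, 37, 17, 35, 5, 23, 2, 8, 28].
Element-by-element contributions:
34: 6
37: 7
17: 3
35: 5
5: 1
23: 2
2: 0
8: 0
28: 0
Sum: 6 + 7 + 3 + 5 + 1 + 2 + 0 + 0 + 0 = 24
Change: 24 − 21 = +3

+3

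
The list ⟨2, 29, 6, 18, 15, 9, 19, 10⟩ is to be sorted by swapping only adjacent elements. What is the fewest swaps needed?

Minimum adjacent swaps = number of inversions (each swap of adjacent out-of-order elements removes one inversion and no swap can remove more).
Count inversions — for each element, later elements that are smaller:
2: none → 0
29: 6, 18, 15, 9, 19, 10 → 6
6: none → 0
18: 15, 9, 10 → 3
15: 9, 10 → 2
9: none → 0
19: 10 → 1
10: none → 0
Total inversions: 0 + 6 + 0 + 3 + 2 + 0 + 1 + 0 = 12

12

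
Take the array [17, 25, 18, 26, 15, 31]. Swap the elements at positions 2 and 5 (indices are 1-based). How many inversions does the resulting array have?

Positions 2 and 5 hold 25 and 15; after swapping, the array is [17, 15, 18, 26, 25, 31].
Count, for each position, how many later elements it exceeds:
17 → 15 → 1
15 → none → 0
18 → none → 0
26 → 25 → 1
25 → none → 0
31 → none → 0
Sum: 1 + 0 + 0 + 1 + 0 + 0 = 2

2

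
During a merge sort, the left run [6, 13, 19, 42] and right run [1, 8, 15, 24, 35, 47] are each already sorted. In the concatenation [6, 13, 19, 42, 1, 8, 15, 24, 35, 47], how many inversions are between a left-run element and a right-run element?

11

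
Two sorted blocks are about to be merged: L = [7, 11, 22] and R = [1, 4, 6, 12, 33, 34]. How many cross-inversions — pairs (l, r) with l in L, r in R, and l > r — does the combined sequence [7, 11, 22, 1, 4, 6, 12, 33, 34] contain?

10 split inversions

Count, for every r in R, how many entries of L exceed r:
r = 1: 7, 11, 22 → 3
r = 4: 7, 11, 22 → 3
r = 6: 7, 11, 22 → 3
r = 12: 22 → 1
r = 33: none → 0
r = 34: none → 0
Cross-inversions: 3 + 3 + 3 + 1 + 0 + 0 = 10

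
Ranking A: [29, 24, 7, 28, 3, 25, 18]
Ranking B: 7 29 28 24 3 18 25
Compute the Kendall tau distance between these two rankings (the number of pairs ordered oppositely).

Assign each item its position (1..7) in the first ordering, then rewrite the second ordering as that position sequence:
positions: 29→1, 24→2, 7→3, 28→4, 3→5, 25→6, 18→7
second ordering as positions: [3, 1, 4, 2, 5, 7, 6]
Discordant pairs = inversions in this position sequence.
3: 1, 2 → 2
1: 0
4: 2 → 1
2: 0
5: 0
7: 6 → 1
6: 0
Total: 2 + 0 + 1 + 0 + 0 + 1 + 0 = 4

4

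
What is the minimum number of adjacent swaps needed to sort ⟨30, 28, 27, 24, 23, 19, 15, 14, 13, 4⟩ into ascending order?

Minimum adjacent swaps = number of inversions (each swap of adjacent out-of-order elements removes one inversion and no swap can remove more).
Count inversions — for each element, later elements that are smaller:
30: 28, 27, 24, 23, 19, 15, 14, 13, 4 → 9
28: 27, 24, 23, 19, 15, 14, 13, 4 → 8
27: 24, 23, 19, 15, 14, 13, 4 → 7
24: 23, 19, 15, 14, 13, 4 → 6
23: 19, 15, 14, 13, 4 → 5
19: 15, 14, 13, 4 → 4
15: 14, 13, 4 → 3
14: 13, 4 → 2
13: 4 → 1
4: none → 0
Total inversions: 9 + 8 + 7 + 6 + 5 + 4 + 3 + 2 + 1 + 0 = 45

45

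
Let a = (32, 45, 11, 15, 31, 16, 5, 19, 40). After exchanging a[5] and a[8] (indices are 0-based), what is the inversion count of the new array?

22

Positions 5 and 8 hold 16 and 40; after swapping, the array is [32, 45, 11, 15, 31, 40, 5, 19, 16].
Count, for each position, how many later elements it exceeds:
32 → 11, 15, 31, 5, 19, 16 → 6
45 → 11, 15, 31, 40, 5, 19, 16 → 7
11 → 5 → 1
15 → 5 → 1
31 → 5, 19, 16 → 3
40 → 5, 19, 16 → 3
5 → none → 0
19 → 16 → 1
16 → none → 0
Sum: 6 + 7 + 1 + 1 + 3 + 3 + 0 + 1 + 0 = 22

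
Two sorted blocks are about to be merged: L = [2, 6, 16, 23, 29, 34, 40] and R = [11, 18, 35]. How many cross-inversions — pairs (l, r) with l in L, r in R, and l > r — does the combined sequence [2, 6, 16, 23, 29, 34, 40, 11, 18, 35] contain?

10 split inversions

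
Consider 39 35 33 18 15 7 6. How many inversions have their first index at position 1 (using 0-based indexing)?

The element at index 1 is 35.
Elements after it: 33, 18, 15, 7, 6
Those smaller than 35: 33, 18, 15, 7, 6

5 such elements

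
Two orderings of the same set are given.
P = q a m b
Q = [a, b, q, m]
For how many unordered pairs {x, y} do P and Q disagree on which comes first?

3

Assign each item its position (1..4) in the first ordering, then rewrite the second ordering as that position sequence:
positions: q→1, a→2, m→3, b→4
second ordering as positions: [2, 4, 1, 3]
Discordant pairs = inversions in this position sequence.
2: 1 → 1
4: 1, 3 → 2
1: 0
3: 0
Total: 1 + 2 + 0 + 0 = 3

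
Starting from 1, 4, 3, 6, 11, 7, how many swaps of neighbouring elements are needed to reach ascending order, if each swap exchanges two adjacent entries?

Minimum adjacent swaps = number of inversions (each swap of adjacent out-of-order elements removes one inversion and no swap can remove more).
Count inversions — for each element, later elements that are smaller:
1: none → 0
4: 3 → 1
3: none → 0
6: none → 0
11: 7 → 1
7: none → 0
Total inversions: 0 + 1 + 0 + 0 + 1 + 0 = 2

2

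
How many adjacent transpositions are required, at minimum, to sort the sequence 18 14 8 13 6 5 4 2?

The minimum number of adjacent swaps to sort an array equals its inversion count, since every such swap removes exactly one inversion.
Count inversions — for each element, later elements that are smaller:
18: 14, 8, 13, 6, 5, 4, 2 → 7
14: 8, 13, 6, 5, 4, 2 → 6
8: 6, 5, 4, 2 → 4
13: 6, 5, 4, 2 → 4
6: 5, 4, 2 → 3
5: 4, 2 → 2
4: 2 → 1
2: none → 0
Total inversions: 7 + 6 + 4 + 4 + 3 + 2 + 1 + 0 = 27

Swaps: 27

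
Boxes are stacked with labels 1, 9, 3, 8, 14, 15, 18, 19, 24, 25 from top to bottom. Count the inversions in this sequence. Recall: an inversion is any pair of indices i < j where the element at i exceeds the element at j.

2 out-of-order pairs

Element-by-element contributions:
1: 0
9: 2
3: 0
8: 0
14: 0
15: 0
18: 0
19: 0
24: 0
25: 0
Sum: 0 + 2 + 0 + 0 + 0 + 0 + 0 + 0 + 0 + 0 = 2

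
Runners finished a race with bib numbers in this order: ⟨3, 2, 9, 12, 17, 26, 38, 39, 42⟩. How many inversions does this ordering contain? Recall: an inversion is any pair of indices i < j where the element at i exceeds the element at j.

Element-by-element contributions:
3: 1
2: 0
9: 0
12: 0
17: 0
26: 0
38: 0
39: 0
42: 0
Sum: 1 + 0 + 0 + 0 + 0 + 0 + 0 + 0 + 0 = 1

1 inversion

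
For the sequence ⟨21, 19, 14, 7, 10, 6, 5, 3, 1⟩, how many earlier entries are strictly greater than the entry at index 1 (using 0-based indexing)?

1

The element at index 1 is 19.
Elements before it: 21
Those larger than 19: 21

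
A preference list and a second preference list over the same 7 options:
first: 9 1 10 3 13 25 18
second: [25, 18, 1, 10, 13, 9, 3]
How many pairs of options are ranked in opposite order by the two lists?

14

Assign each item its position (1..7) in the first ordering, then rewrite the second ordering as that position sequence:
positions: 9→1, 1→2, 10→3, 3→4, 13→5, 25→6, 18→7
second ordering as positions: [6, 7, 2, 3, 5, 1, 4]
Discordant pairs = inversions in this position sequence.
6: 2, 3, 5, 1, 4 → 5
7: 2, 3, 5, 1, 4 → 5
2: 1 → 1
3: 1 → 1
5: 1, 4 → 2
1: 0
4: 0
Total: 5 + 5 + 1 + 1 + 2 + 0 + 0 = 14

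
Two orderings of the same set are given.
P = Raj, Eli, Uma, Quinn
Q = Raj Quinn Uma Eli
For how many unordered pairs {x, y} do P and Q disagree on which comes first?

Assign each item its position (1..4) in the first ordering, then rewrite the second ordering as that position sequence:
positions: Raj→1, Eli→2, Uma→3, Quinn→4
second ordering as positions: [1, 4, 3, 2]
Discordant pairs = inversions in this position sequence.
1: 0
4: 3, 2 → 2
3: 2 → 1
2: 0
Total: 0 + 2 + 1 + 0 = 3

There are 3 disagreeing pairs.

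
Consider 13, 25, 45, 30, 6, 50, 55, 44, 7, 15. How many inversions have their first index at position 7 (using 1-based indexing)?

The element at index 7 is 55.
Elements after it: 44, 7, 15
Those smaller than 55: 44, 7, 15

3 such elements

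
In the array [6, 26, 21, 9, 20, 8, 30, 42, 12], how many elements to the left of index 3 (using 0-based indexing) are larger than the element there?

2

The element at index 3 is 9.
Elements before it: 6, 26, 21
Those larger than 9: 26, 21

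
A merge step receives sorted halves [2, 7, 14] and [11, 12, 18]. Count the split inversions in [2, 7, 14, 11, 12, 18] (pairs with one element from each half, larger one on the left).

There are 2 split inversions.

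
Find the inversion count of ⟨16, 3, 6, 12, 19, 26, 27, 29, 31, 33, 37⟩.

Sweep left to right; for each value list the smaller values that follow it:
16 → 3, 6, 12 → 3
3 → none → 0
6 → none → 0
12 → none → 0
19 → none → 0
26 → none → 0
27 → none → 0
29 → none → 0
31 → none → 0
33 → none → 0
37 → none → 0
Sum: 3 + 0 + 0 + 0 + 0 + 0 + 0 + 0 + 0 + 0 + 0 = 3

3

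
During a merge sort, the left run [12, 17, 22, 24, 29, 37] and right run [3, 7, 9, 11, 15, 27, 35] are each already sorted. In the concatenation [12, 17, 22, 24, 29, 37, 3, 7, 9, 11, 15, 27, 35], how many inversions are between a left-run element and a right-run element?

For each element r of the right run, count left-run elements greater than r:
r = 3: 12, 17, 22, 24, 29, 37 → 6
r = 7: 12, 17, 22, 24, 29, 37 → 6
r = 9: 12, 17, 22, 24, 29, 37 → 6
r = 11: 12, 17, 22, 24, 29, 37 → 6
r = 15: 17, 22, 24, 29, 37 → 5
r = 27: 29, 37 → 2
r = 35: 37 → 1
Cross-inversions: 6 + 6 + 6 + 6 + 5 + 2 + 1 = 32

32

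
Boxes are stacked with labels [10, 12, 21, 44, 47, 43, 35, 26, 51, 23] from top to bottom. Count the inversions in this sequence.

15 out-of-order pairs

For each element, count later entries that are smaller:
10 → none → 0
12 → none → 0
21 → none → 0
44 → 43, 35, 26, 23 → 4
47 → 43, 35, 26, 23 → 4
43 → 35, 26, 23 → 3
35 → 26, 23 → 2
26 → 23 → 1
51 → 23 → 1
23 → none → 0
Sum: 0 + 0 + 0 + 4 + 4 + 3 + 2 + 1 + 1 + 0 = 15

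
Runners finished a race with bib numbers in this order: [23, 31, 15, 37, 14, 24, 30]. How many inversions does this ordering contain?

10 inversions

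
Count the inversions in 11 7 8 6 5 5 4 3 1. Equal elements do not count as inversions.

34

Count, for each position, how many later elements it exceeds:
11: 8
7: 6
8: 6
6: 5
5: 3
5: 3
4: 2
3: 1
1: 0
Sum: 8 + 6 + 6 + 5 + 3 + 3 + 2 + 1 + 0 = 34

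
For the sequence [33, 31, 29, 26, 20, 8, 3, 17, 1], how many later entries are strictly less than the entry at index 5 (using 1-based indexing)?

The element at index 5 is 20.
Elements after it: 8, 3, 17, 1
Those smaller than 20: 8, 3, 17, 1

4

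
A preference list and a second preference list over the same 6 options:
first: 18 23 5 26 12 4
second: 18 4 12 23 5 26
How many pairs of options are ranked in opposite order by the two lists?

Assign each item its position (1..6) in the first ordering, then rewrite the second ordering as that position sequence:
positions: 18→1, 23→2, 5→3, 26→4, 12→5, 4→6
second ordering as positions: [1, 6, 5, 2, 3, 4]
Discordant pairs = inversions in this position sequence.
1: 0
6: 5, 2, 3, 4 → 4
5: 2, 3, 4 → 3
2: 0
3: 0
4: 0
Total: 0 + 4 + 3 + 0 + 0 + 0 = 7

7 pairs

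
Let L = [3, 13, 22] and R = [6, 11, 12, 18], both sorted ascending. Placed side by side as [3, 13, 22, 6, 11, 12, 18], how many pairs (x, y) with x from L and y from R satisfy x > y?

Count, for every r in R, how many entries of L exceed r:
r = 6: 13, 22 → 2
r = 11: 13, 22 → 2
r = 12: 13, 22 → 2
r = 18: 22 → 1
Cross-inversions: 2 + 2 + 2 + 1 = 7

7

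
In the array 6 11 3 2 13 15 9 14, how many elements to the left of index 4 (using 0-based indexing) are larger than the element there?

0

The element at index 4 is 13.
Elements before it: 6, 11, 3, 2
None of them are larger than 13.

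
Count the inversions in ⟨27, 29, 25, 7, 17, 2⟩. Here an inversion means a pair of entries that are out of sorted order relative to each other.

13

Sweep left to right; for each value list the smaller values that follow it:
27 → 25, 7, 17, 2 → 4
29 → 25, 7, 17, 2 → 4
25 → 7, 17, 2 → 3
7 → 2 → 1
17 → 2 → 1
2 → none → 0
Sum: 4 + 4 + 3 + 1 + 1 + 0 = 13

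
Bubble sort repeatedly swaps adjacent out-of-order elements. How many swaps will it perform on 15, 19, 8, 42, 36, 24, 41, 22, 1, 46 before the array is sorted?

18

Each adjacent swap fixes exactly one inversion, so the minimum swap count equals the number of inversions.
Count inversions — for each element, later elements that are smaller:
15: 8, 1 → 2
19: 8, 1 → 2
8: 1 → 1
42: 36, 24, 41, 22, 1 → 5
36: 24, 22, 1 → 3
24: 22, 1 → 2
41: 22, 1 → 2
22: 1 → 1
1: none → 0
46: none → 0
Total inversions: 2 + 2 + 1 + 5 + 3 + 2 + 2 + 1 + 0 + 0 = 18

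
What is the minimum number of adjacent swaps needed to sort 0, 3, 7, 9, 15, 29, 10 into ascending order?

2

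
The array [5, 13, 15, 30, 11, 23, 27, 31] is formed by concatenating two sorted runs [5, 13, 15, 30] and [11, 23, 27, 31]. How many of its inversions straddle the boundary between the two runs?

5 split inversions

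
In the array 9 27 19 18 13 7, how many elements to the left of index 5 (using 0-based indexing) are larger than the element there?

5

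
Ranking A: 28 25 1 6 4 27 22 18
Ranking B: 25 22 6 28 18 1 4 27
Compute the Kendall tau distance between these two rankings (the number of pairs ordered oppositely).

Assign each item its position (1..8) in the first ordering, then rewrite the second ordering as that position sequence:
positions: 28→1, 25→2, 1→3, 6→4, 4→5, 27→6, 22→7, 18→8
second ordering as positions: [2, 7, 4, 1, 8, 3, 5, 6]
Discordant pairs = inversions in this position sequence.
2: 1 → 1
7: 4, 1, 3, 5, 6 → 5
4: 1, 3 → 2
1: 0
8: 3, 5, 6 → 3
3: 0
5: 0
6: 0
Total: 1 + 5 + 2 + 0 + 3 + 0 + 0 + 0 = 11

11 discordant pairs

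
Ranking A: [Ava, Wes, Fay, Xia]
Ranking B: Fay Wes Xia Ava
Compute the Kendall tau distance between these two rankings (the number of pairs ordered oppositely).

Assign each item its position (1..4) in the first ordering, then rewrite the second ordering as that position sequence:
positions: Ava→1, Wes→2, Fay→3, Xia→4
second ordering as positions: [3, 2, 4, 1]
Discordant pairs = inversions in this position sequence.
3: 2, 1 → 2
2: 1 → 1
4: 1 → 1
1: 0
Total: 2 + 1 + 1 + 0 = 4

4 discordant pairs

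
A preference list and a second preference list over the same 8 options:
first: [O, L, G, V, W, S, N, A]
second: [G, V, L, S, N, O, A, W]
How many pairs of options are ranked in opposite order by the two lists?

10 pairs

Assign each item its position (1..8) in the first ordering, then rewrite the second ordering as that position sequence:
positions: O→1, L→2, G→3, V→4, W→5, S→6, N→7, A→8
second ordering as positions: [3, 4, 2, 6, 7, 1, 8, 5]
Discordant pairs = inversions in this position sequence.
3: 2, 1 → 2
4: 2, 1 → 2
2: 1 → 1
6: 1, 5 → 2
7: 1, 5 → 2
1: 0
8: 5 → 1
5: 0
Total: 2 + 2 + 1 + 2 + 2 + 0 + 1 + 0 = 10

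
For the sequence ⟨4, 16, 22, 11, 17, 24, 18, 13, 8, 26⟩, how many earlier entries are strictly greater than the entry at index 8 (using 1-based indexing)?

The element at index 8 is 13.
Elements before it: 4, 16, 22, 11, 17, 24, 18
Those larger than 13: 16, 22, 17, 24, 18

5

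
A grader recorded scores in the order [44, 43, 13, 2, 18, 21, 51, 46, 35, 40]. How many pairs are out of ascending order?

Element-by-element contributions:
44: 7
43: 6
13: 1
2: 0
18: 0
21: 0
51: 3
46: 2
35: 0
40: 0
Sum: 7 + 6 + 1 + 0 + 0 + 0 + 3 + 2 + 0 + 0 = 19

19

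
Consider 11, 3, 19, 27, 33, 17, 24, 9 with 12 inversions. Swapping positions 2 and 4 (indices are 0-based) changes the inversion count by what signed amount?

+3

Positions 2 and 4 hold 19 and 33; after swapping, the array is [11, 3, 33, 27, 19, 17, 24, 9].
For each element, count later entries that are smaller:
11: 2
3: 0
33: 5
27: 4
19: 2
17: 1
24: 1
9: 0
Sum: 2 + 0 + 5 + 4 + 2 + 1 + 1 + 0 = 15
Change: 15 − 12 = +3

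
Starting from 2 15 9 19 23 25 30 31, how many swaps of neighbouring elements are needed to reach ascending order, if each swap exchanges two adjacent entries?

Minimum adjacent swaps = number of inversions (each swap of adjacent out-of-order elements removes one inversion and no swap can remove more).
Count inversions — for each element, later elements that are smaller:
2: none → 0
15: 9 → 1
9: none → 0
19: none → 0
23: none → 0
25: none → 0
30: none → 0
31: none → 0
Total inversions: 0 + 1 + 0 + 0 + 0 + 0 + 0 + 0 = 1

1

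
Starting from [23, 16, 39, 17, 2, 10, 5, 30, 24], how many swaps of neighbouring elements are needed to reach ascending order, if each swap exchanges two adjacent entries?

19

The minimum number of adjacent swaps to sort an array equals its inversion count, since every such swap removes exactly one inversion.
Count inversions — for each element, later elements that are smaller:
23: 16, 17, 2, 10, 5 → 5
16: 2, 10, 5 → 3
39: 17, 2, 10, 5, 30, 24 → 6
17: 2, 10, 5 → 3
2: none → 0
10: 5 → 1
5: none → 0
30: 24 → 1
24: none → 0
Total inversions: 5 + 3 + 6 + 3 + 0 + 1 + 0 + 1 + 0 = 19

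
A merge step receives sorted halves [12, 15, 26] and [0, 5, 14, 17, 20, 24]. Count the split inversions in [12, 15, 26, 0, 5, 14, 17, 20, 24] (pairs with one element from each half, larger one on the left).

Count, for every r in R, how many entries of L exceed r:
r = 0: 12, 15, 26 → 3
r = 5: 12, 15, 26 → 3
r = 14: 15, 26 → 2
r = 17: 26 → 1
r = 20: 26 → 1
r = 24: 26 → 1
Cross-inversions: 3 + 3 + 2 + 1 + 1 + 1 = 11

11 cross-inversions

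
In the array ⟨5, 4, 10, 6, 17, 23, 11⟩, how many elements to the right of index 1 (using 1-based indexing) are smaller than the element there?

The element at index 1 is 5.
Elements after it: 4, 10, 6, 17, 23, 11
Those smaller than 5: 4

1 such element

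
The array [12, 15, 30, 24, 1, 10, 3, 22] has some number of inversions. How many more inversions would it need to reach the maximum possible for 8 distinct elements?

12

Maximum inversions for 8 distinct elements is C(8, 2) = 8·7/2 = 28.
Current inversions — for each element, count later smaller elements:
12: 3
15: 3
30: 5
24: 4
1: 0
10: 1
3: 0
22: 0
Current total: 3 + 3 + 5 + 4 + 0 + 1 + 0 + 0 = 16
Shortfall: 28 − 16 = 12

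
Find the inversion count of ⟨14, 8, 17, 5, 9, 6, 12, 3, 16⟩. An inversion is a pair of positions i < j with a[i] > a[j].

20

Sweep left to right; for each value list the smaller values that follow it:
14 → 8, 5, 9, 6, 12, 3 → 6
8 → 5, 6, 3 → 3
17 → 5, 9, 6, 12, 3, 16 → 6
5 → 3 → 1
9 → 6, 3 → 2
6 → 3 → 1
12 → 3 → 1
3 → none → 0
16 → none → 0
Sum: 6 + 3 + 6 + 1 + 2 + 1 + 1 + 0 + 0 = 20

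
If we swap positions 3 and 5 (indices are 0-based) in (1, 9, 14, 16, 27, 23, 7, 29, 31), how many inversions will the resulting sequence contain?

7

Positions 3 and 5 hold 16 and 23; after swapping, the array is [1, 9, 14, 23, 27, 16, 7, 29, 31].
Element-by-element contributions:
1 → none → 0
9 → 7 → 1
14 → 7 → 1
23 → 16, 7 → 2
27 → 16, 7 → 2
16 → 7 → 1
7 → none → 0
29 → none → 0
31 → none → 0
Sum: 0 + 1 + 1 + 2 + 2 + 1 + 0 + 0 + 0 = 7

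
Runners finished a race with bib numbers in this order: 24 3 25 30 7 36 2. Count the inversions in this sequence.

Count, for each position, how many later elements it exceeds:
24: 3
3: 1
25: 2
30: 2
7: 1
36: 1
2: 0
Sum: 3 + 1 + 2 + 2 + 1 + 1 + 0 = 10

10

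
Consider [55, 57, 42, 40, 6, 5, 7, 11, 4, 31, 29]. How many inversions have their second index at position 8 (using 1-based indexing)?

4

The element at index 8 is 11.
Elements before it: 55, 57, 42, 40, 6, 5, 7
Those larger than 11: 55, 57, 42, 40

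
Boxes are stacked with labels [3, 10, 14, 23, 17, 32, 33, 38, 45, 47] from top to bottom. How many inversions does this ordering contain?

1 inversion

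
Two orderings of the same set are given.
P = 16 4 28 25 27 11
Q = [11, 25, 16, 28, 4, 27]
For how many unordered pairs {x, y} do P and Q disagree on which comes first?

9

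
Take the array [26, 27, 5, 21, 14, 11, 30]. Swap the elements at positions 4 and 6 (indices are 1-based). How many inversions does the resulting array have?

Positions 4 and 6 hold 21 and 11; after swapping, the array is [26, 27, 5, 11, 14, 21, 30].
Element-by-element contributions:
26 → 5, 11, 14, 21 → 4
27 → 5, 11, 14, 21 → 4
5 → none → 0
11 → none → 0
14 → none → 0
21 → none → 0
30 → none → 0
Sum: 4 + 4 + 0 + 0 + 0 + 0 + 0 = 8

8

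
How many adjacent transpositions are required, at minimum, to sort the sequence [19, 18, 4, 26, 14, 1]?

11 adjacent swaps

Minimum adjacent swaps = number of inversions (each swap of adjacent out-of-order elements removes one inversion and no swap can remove more).
Count inversions — for each element, later elements that are smaller:
19: 18, 4, 14, 1 → 4
18: 4, 14, 1 → 3
4: 1 → 1
26: 14, 1 → 2
14: 1 → 1
1: none → 0
Total inversions: 4 + 3 + 1 + 2 + 1 + 0 = 11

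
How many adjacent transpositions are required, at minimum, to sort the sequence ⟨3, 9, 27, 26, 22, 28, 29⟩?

Minimum adjacent swaps = number of inversions (each swap of adjacent out-of-order elements removes one inversion and no swap can remove more).
Count inversions — for each element, later elements that are smaller:
3: none → 0
9: none → 0
27: 26, 22 → 2
26: 22 → 1
22: none → 0
28: none → 0
29: none → 0
Total inversions: 0 + 0 + 2 + 1 + 0 + 0 + 0 = 3

3 adjacent swaps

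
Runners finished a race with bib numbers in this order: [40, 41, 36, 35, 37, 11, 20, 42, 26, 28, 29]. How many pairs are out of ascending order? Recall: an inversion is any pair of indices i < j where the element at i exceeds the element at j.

Sweep left to right; for each value list the smaller values that follow it:
40: 8
41: 8
36: 6
35: 5
37: 5
11: 0
20: 0
42: 3
26: 0
28: 0
29: 0
Sum: 8 + 8 + 6 + 5 + 5 + 0 + 0 + 3 + 0 + 0 + 0 = 35

35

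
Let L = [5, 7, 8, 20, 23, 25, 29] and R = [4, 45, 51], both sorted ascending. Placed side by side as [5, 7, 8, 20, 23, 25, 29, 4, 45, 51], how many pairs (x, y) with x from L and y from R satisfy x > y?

7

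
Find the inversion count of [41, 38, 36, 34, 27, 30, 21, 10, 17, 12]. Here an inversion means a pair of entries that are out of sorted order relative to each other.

For each element, count later entries that are smaller:
41: 9
38: 8
36: 7
34: 6
27: 4
30: 4
21: 3
10: 0
17: 1
12: 0
Sum: 9 + 8 + 7 + 6 + 4 + 4 + 3 + 0 + 1 + 0 = 42

42 out-of-order pairs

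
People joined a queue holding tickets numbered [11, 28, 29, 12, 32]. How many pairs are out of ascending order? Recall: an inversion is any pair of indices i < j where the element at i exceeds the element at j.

For each element, count later entries that are smaller:
11 → none → 0
28 → 12 → 1
29 → 12 → 1
12 → none → 0
32 → none → 0
Sum: 0 + 1 + 1 + 0 + 0 = 2

2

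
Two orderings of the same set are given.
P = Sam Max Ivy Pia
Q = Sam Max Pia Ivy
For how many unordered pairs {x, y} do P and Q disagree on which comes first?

1

Assign each item its position (1..4) in the first ordering, then rewrite the second ordering as that position sequence:
positions: Sam→1, Max→2, Ivy→3, Pia→4
second ordering as positions: [1, 2, 4, 3]
Discordant pairs = inversions in this position sequence.
1: 0
2: 0
4: 3 → 1
3: 0
Total: 0 + 0 + 1 + 0 = 1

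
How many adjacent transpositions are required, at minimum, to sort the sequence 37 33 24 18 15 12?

The minimum number of adjacent swaps to sort an array equals its inversion count, since every such swap removes exactly one inversion.
Count inversions — for each element, later elements that are smaller:
37: 33, 24, 18, 15, 12 → 5
33: 24, 18, 15, 12 → 4
24: 18, 15, 12 → 3
18: 15, 12 → 2
15: 12 → 1
12: none → 0
Total inversions: 5 + 4 + 3 + 2 + 1 + 0 = 15

15 swaps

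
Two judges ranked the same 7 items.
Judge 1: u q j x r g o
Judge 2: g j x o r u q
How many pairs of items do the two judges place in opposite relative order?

14 discordant pairs

Assign each item its position (1..7) in the first ordering, then rewrite the second ordering as that position sequence:
positions: u→1, q→2, j→3, x→4, r→5, g→6, o→7
second ordering as positions: [6, 3, 4, 7, 5, 1, 2]
Discordant pairs = inversions in this position sequence.
6: 3, 4, 5, 1, 2 → 5
3: 1, 2 → 2
4: 1, 2 → 2
7: 5, 1, 2 → 3
5: 1, 2 → 2
1: 0
2: 0
Total: 5 + 2 + 2 + 3 + 2 + 0 + 0 = 14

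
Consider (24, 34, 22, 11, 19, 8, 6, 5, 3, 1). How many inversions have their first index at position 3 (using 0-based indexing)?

The element at index 3 is 11.
Elements after it: 19, 8, 6, 5, 3, 1
Those smaller than 11: 8, 6, 5, 3, 1

5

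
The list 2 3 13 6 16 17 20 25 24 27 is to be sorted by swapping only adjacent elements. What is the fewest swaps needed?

There are 2 adjacent swaps.

The minimum number of adjacent swaps to sort an array equals its inversion count, since every such swap removes exactly one inversion.
Count inversions — for each element, later elements that are smaller:
2: none → 0
3: none → 0
13: 6 → 1
6: none → 0
16: none → 0
17: none → 0
20: none → 0
25: 24 → 1
24: none → 0
27: none → 0
Total inversions: 0 + 0 + 1 + 0 + 0 + 0 + 0 + 1 + 0 + 0 = 2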